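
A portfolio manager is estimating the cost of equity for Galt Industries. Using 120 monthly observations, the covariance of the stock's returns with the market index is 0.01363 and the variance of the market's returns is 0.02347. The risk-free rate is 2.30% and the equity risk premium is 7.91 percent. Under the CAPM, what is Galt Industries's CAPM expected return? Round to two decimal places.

6.89%

β = Cov(R_i, R_m) / Var(R_m) = 0.01363 / 0.02347 = 0.5807
E(R) = R_f + β × MRP = 2.30% + 0.5807 × 7.91% = 6.89%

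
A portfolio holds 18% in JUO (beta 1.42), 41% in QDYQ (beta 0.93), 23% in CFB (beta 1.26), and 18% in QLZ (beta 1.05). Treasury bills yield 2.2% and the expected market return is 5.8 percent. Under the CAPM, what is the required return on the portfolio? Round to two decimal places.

6.22%

β_P = Σ w_i β_i = 0.18×1.42 + 0.41×0.93 + 0.23×1.26 + 0.18×1.05 = 1.1157
MRP = 5.8% − 2.2% = 3.60%
E(R_P) = R_f + β_P × MRP = 2.2% + 1.1157 × 3.6% = 6.22%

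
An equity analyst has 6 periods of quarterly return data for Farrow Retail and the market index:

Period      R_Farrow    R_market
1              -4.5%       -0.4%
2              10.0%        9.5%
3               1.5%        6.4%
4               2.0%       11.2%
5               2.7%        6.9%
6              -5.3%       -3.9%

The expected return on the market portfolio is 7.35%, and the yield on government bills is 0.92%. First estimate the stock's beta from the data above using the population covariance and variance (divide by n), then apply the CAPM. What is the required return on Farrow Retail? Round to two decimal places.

6.00%

Mean R_i = (-4.5 + 10.0 + 1.5 + 2.0 + 2.7 − 5.3) / 6 = 1.0667%
Mean R_m = (-0.4 + 9.5 + 6.4 + 11.2 + 6.9 − 3.9) / 6 = 4.9500%
Σ(R_i − R̄_i)(R_m − R̄_m) = 136.4200  ⇒  Cov = 136.4200 / 6 = 22.7367
Σ(R_m − R̄_m)² = 172.6150  ⇒  Var(R_m) = 172.6150 / 6 = 28.7692
β = Cov / Var(R_m) = 22.7367 / 28.7692 = 0.7903
MRP = 7.35% − 0.92% = 6.43%
E(R) = R_f + β × MRP = 0.92% + 0.7903 × 6.43% = 6.00%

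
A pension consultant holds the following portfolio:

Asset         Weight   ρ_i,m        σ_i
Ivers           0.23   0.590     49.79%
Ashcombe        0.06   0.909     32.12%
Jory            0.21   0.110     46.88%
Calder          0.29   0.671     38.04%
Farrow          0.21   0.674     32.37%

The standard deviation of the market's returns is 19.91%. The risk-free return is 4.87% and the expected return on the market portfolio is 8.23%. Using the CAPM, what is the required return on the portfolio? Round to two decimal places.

β_Ivers = 0.590 × 49.79% / 19.91% = 1.4754
β_Ashcombe = 0.909 × 32.12% / 19.91% = 1.4665
β_Jory = 0.110 × 46.88% / 19.91% = 0.2590
β_Calder = 0.671 × 38.04% / 19.91% = 1.2820
β_Farrow = 0.674 × 32.37% / 19.91% = 1.0958
β_P = Σ w_i β_i = 0.23×1.4754 + 0.06×1.4665 + 0.21×0.2590 + 0.29×1.2820 + 0.21×1.0958 = 1.0836
MRP = 8.23% − 4.87% = 3.36%
E(R_P) = R_f + β_P × MRP = 4.87% + 1.0836 × 3.36% = 8.51%

8.51%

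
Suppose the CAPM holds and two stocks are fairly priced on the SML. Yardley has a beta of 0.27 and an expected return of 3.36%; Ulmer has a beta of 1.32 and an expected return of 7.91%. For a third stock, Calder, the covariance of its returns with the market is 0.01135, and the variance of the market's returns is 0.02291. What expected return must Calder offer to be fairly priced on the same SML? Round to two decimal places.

MRP = (7.91% − 3.36%) / (1.32 − 0.27) = 4.3333%
R_f = 3.36% − 0.27 × 4.3333% = 2.1900%
β_Calder = Cov / Var(R_m) = 0.01135 / 0.02291 = 0.4954
E(R_Calder) = R_f + β × MRP = 2.1900% + 0.4954 × 4.3333% = 4.34%

4.34%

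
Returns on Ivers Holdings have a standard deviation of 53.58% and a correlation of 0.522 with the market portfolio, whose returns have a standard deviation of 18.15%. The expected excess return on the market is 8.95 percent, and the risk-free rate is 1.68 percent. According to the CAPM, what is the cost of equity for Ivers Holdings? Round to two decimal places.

β = ρ × σ_i / σ_m = 0.522 × 53.58% / 18.15% = 1.5410
E(R) = 1.68% + 1.5410 × 8.95% = 15.47%

15.47%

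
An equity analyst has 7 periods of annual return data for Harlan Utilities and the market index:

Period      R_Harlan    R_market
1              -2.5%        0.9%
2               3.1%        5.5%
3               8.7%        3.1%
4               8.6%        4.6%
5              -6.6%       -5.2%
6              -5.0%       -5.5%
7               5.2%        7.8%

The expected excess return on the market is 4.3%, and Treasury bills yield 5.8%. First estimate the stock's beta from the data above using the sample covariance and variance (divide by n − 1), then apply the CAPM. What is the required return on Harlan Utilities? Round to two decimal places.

Mean R_i = (-2.5 + 3.1 + 8.7 + 8.6 − 6.6 − 5.0 + 5.2) / 7 = 1.6429%
Mean R_m = (0.9 + 5.5 + 3.1 + 4.6 − 5.2 − 5.5 + 7.8) / 7 = 1.6000%
Σ(R_i − R̄_i)(R_m − R̄_m) = 165.3100  ⇒  Cov = 165.3100 / 6 = 27.5517
Σ(R_m − R̄_m)² = 162.0400  ⇒  Var(R_m) = 162.0400 / 6 = 27.0067
β = Cov / Var(R_m) = 27.5517 / 27.0067 = 1.0202
E(R) = R_f + β × MRP = 5.8% + 1.0202 × 4.3% = 10.19%

10.19%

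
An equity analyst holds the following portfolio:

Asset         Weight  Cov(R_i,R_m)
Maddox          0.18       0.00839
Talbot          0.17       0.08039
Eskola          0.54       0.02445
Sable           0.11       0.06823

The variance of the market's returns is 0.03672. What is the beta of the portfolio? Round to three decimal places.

β_Maddox = 0.00839 / 0.03672 = 0.2285
β_Talbot = 0.08039 / 0.03672 = 2.1893
β_Eskola = 0.02445 / 0.03672 = 0.6658
β_Sable = 0.06823 / 0.03672 = 1.8581
β_P = Σ w_i β_i = 0.18×0.2285 + 0.17×2.1893 + 0.54×0.6658 + 0.11×1.8581 = 0.9772

0.977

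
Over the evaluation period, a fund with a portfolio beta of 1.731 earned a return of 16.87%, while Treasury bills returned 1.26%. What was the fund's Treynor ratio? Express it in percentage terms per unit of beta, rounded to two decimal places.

9.02%

Treynor = (R_P − R_f) / β_P = (16.87% − 1.26%) / 1.7310 = 15.61% / 1.7310 = 9.02%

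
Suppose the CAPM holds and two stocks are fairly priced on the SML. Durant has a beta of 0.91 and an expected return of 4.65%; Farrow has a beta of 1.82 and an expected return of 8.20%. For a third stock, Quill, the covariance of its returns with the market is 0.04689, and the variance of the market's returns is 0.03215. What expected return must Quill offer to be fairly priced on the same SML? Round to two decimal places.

6.79%

MRP = (8.20% − 4.65%) / (1.82 − 0.91) = 3.9011%
R_f = 4.65% − 0.91 × 3.9011% = 1.1000%
β_Quill = Cov / Var(R_m) = 0.04689 / 0.03215 = 1.4585
E(R_Quill) = R_f + β × MRP = 1.1000% + 1.4585 × 3.9011% = 6.79%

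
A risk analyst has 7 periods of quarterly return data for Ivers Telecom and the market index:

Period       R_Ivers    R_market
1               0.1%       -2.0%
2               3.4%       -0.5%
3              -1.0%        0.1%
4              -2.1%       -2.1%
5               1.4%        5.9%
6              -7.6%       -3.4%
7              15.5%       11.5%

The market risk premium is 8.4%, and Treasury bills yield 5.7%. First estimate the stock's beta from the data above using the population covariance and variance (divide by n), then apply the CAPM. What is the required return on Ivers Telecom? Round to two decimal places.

15.41%

Mean R_i = (0.1 + 3.4 − 1.0 − 2.1 + 1.4 − 7.6 + 15.5) / 7 = 1.3857%
Mean R_m = (-2.0 − 0.5 + 0.1 − 2.1 + 5.9 − 3.4 + 11.5) / 7 = 1.3571%
Σ(R_i − R̄_i)(R_m − R̄_m) = 201.5957  ⇒  Cov = 201.5957 / 7 = 28.7994
Σ(R_m − R̄_m)² = 174.3971  ⇒  Var(R_m) = 174.3971 / 7 = 24.9139
β = Cov / Var(R_m) = 28.7994 / 24.9139 = 1.1560
E(R) = R_f + β × MRP = 5.7% + 1.1560 × 8.4% = 15.41%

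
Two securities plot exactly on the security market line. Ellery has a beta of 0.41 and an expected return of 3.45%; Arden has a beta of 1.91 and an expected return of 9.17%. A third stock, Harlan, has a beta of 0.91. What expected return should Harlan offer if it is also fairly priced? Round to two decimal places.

MRP (SML slope) = (9.17% − 3.45%) / (1.91 − 0.41) = 5.72% / 1.50 = 3.8133%
R_f (intercept) = 3.45% − 0.41 × 3.8133% = 1.8865%
E(R_Harlan) = R_f + β × MRP = 1.8865% + 0.91 × 3.8133% = 5.36%

5.36%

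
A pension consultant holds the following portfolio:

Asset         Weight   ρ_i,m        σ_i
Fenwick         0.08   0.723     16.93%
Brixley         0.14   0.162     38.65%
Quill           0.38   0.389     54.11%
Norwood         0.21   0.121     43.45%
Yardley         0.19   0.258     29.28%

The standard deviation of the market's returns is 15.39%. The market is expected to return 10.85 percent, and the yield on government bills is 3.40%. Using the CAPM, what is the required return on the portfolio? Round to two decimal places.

9.40%

β_Fenwick = 0.723 × 16.93% / 15.39% = 0.7953
β_Brixley = 0.162 × 38.65% / 15.39% = 0.4068
β_Quill = 0.389 × 54.11% / 15.39% = 1.3677
β_Norwood = 0.121 × 43.45% / 15.39% = 0.3416
β_Yardley = 0.258 × 29.28% / 15.39% = 0.4909
β_P = Σ w_i β_i = 0.08×0.7953 + 0.14×0.4068 + 0.38×1.3677 + 0.21×0.3416 + 0.19×0.4909 = 0.8053
MRP = 10.85% − 3.40% = 7.45%
E(R_P) = R_f + β_P × MRP = 3.40% + 0.8053 × 7.45% = 9.40%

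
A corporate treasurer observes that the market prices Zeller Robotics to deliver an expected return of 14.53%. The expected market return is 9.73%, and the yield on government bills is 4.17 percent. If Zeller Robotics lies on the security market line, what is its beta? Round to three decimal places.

MRP = 9.73% − 4.17% = 5.56%
β = (E(R) − R_f) / MRP = (14.53% − 4.17%) / 5.56% = 10.36% / 5.56% = 1.863

1.863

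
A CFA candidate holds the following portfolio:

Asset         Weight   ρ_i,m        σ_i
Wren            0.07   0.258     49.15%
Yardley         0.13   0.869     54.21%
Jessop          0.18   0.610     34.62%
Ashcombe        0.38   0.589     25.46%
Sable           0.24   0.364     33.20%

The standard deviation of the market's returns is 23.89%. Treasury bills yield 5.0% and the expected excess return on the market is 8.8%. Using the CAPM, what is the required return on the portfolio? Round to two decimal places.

12.15%

β_Wren = 0.258 × 49.15% / 23.89% = 0.5308
β_Yardley = 0.869 × 54.21% / 23.89% = 1.9719
β_Jessop = 0.610 × 34.62% / 23.89% = 0.8840
β_Ashcombe = 0.589 × 25.46% / 23.89% = 0.6277
β_Sable = 0.364 × 33.20% / 23.89% = 0.5059
β_P = Σ w_i β_i = 0.07×0.5308 + 0.13×1.9719 + 0.18×0.8840 + 0.38×0.6277 + 0.24×0.5059 = 0.8126
E(R_P) = R_f + β_P × MRP = 5.0% + 0.8126 × 8.8% = 12.15%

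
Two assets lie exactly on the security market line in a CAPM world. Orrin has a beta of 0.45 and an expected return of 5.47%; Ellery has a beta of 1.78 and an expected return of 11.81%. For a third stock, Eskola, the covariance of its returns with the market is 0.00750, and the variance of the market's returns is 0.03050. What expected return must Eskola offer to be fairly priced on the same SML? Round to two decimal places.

4.50%

MRP = (11.81% − 5.47%) / (1.78 − 0.45) = 4.7669%
R_f = 5.47% − 0.45 × 4.7669% = 3.3249%
β_Eskola = Cov / Var(R_m) = 0.00750 / 0.03050 = 0.2459
E(R_Eskola) = R_f + β × MRP = 3.3249% + 0.2459 × 4.7669% = 4.50%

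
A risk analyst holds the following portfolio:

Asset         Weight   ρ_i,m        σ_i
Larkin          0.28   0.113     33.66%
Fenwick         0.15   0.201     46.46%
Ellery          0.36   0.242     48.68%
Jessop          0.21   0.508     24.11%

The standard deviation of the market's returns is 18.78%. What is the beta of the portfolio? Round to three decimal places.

0.494

β_Larkin = 0.113 × 33.66% / 18.78% = 0.2025
β_Fenwick = 0.201 × 46.46% / 18.78% = 0.4973
β_Ellery = 0.242 × 48.68% / 18.78% = 0.6273
β_Jessop = 0.508 × 24.11% / 18.78% = 0.6522
β_P = Σ w_i β_i = 0.28×0.2025 + 0.15×0.4973 + 0.36×0.6273 + 0.21×0.6522 = 0.4941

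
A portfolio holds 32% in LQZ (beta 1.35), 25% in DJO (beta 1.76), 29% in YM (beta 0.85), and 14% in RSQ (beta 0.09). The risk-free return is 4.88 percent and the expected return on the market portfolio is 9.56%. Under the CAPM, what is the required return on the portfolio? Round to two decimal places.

10.17%

β_P = Σ w_i β_i = 0.32×1.35 + 0.25×1.76 + 0.29×0.85 + 0.14×0.09 = 1.1311
MRP = 9.56% − 4.88% = 4.68%
E(R_P) = R_f + β_P × MRP = 4.88% + 1.1311 × 4.68% = 10.17%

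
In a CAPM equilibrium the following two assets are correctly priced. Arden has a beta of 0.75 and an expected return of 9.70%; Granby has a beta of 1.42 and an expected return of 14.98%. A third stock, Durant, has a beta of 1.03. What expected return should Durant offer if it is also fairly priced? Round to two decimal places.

MRP (SML slope) = (14.98% − 9.70%) / (1.42 − 0.75) = 5.28% / 0.67 = 7.8806%
R_f (intercept) = 9.70% − 0.75 × 7.8806% = 3.7896%
E(R_Durant) = R_f + β × MRP = 3.7896% + 1.03 × 7.8806% = 11.91%

11.91%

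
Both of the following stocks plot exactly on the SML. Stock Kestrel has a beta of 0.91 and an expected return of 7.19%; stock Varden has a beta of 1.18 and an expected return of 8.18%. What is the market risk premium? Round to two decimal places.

Both satisfy E(R) = R_f + β·MRP, so the slope of the SML is
MRP = (8.18% − 7.19%) / (1.18 − 0.91) = 0.99% / 0.27 = 3.6667%

3.67%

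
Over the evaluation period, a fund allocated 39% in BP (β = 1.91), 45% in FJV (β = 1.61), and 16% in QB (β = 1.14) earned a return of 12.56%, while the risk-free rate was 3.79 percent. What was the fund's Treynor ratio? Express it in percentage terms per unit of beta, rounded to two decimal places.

5.31%

β_P = 0.39×1.91 + 0.45×1.61 + 0.16×1.14 = 1.6518
Treynor = (R_P − R_f) / β_P = (12.56% − 3.79%) / 1.6518 = 8.77% / 1.6518 = 5.31%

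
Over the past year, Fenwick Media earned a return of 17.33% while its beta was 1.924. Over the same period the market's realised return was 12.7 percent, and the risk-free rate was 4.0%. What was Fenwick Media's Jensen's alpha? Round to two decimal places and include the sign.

Market excess return = 12.7% − 4.0% = 8.70%
CAPM benchmark = R_f + β(R_m − R_f) = 4.0% + 1.924 × 8.7% = 20.7388%
α = actual − benchmark = 17.33% − 20.7388% = -3.41%

-3.41%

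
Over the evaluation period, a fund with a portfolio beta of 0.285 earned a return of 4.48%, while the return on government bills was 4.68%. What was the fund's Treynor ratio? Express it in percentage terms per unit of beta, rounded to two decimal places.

Treynor = (R_P − R_f) / β_P = (4.48% − 4.68%) / 0.2850 = -0.20% / 0.2850 = -0.70%

-0.70%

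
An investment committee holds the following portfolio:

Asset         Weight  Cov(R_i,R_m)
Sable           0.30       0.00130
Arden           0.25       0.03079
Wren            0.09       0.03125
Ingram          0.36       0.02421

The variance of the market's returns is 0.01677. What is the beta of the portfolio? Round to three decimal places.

β_Sable = 0.00130 / 0.01677 = 0.0775
β_Arden = 0.03079 / 0.01677 = 1.8360
β_Wren = 0.03125 / 0.01677 = 1.8634
β_Ingram = 0.02421 / 0.01677 = 1.4436
β_P = Σ w_i β_i = 0.30×0.0775 + 0.25×1.8360 + 0.09×1.8634 + 0.36×1.4436 = 1.1697

1.170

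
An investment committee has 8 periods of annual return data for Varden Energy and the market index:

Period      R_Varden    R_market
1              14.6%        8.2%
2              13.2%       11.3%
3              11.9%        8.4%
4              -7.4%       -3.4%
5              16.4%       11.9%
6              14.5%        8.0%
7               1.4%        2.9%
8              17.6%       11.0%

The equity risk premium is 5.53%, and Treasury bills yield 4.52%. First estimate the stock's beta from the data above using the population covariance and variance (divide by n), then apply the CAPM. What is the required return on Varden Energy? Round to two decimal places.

Mean R_i = (14.6 + 13.2 + 11.9 − 7.4 + 16.4 + 14.5 + 1.4 + 17.6) / 8 = 10.2750%
Mean R_m = (8.2 + 11.3 + 8.4 − 3.4 + 11.9 + 8.0 + 2.9 + 11.0) / 8 = 7.2875%
Σ(R_i − R̄_i)(R_m − R̄_m) = 303.7875  ⇒  Cov = 303.7875 / 8 = 37.9734
Σ(R_m − R̄_m)² = 187.2088  ⇒  Var(R_m) = 187.2088 / 8 = 23.4011
β = Cov / Var(R_m) = 37.9734 / 23.4011 = 1.6227
E(R) = R_f + β × MRP = 4.52% + 1.6227 × 5.53% = 13.49%

13.49%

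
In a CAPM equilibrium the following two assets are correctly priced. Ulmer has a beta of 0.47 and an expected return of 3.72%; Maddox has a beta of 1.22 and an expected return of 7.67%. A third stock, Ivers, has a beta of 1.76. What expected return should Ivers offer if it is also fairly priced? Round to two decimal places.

10.51%

MRP (SML slope) = (7.67% − 3.72%) / (1.22 − 0.47) = 3.95% / 0.75 = 5.2667%
R_f (intercept) = 3.72% − 0.47 × 5.2667% = 1.2447%
E(R_Ivers) = R_f + β × MRP = 1.2447% + 1.76 × 5.2667% = 10.51%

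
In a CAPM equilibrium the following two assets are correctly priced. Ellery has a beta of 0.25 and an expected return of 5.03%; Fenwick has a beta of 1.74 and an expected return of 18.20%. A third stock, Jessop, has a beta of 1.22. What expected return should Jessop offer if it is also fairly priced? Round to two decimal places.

13.60%

MRP (SML slope) = (18.20% − 5.03%) / (1.74 − 0.25) = 13.17% / 1.49 = 8.8389%
R_f (intercept) = 5.03% − 0.25 × 8.8389% = 2.8203%
E(R_Jessop) = R_f + β × MRP = 2.8203% + 1.22 × 8.8389% = 13.60%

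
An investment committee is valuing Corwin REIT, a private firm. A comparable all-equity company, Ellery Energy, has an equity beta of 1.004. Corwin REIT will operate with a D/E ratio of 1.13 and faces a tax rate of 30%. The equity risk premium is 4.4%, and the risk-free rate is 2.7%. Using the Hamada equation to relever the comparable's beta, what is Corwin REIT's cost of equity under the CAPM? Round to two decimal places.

10.61%

β_L = β_U × [1 + (1 − t)(D/E)] = 1.004 × [1 + (1 − 0.30) × 1.13]
    = 1.004 × [1 + 0.70 × 1.13] = 1.004 × 1.7910 = 1.7982
E(R) = R_f + β_L × MRP = 2.7% + 1.7982 × 4.4% = 10.61%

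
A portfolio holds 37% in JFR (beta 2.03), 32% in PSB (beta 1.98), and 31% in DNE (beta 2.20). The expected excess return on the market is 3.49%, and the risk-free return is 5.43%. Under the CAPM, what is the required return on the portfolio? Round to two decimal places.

12.64%

β_P = Σ w_i β_i = 0.37×2.03 + 0.32×1.98 + 0.31×2.20 = 2.0667
E(R_P) = R_f + β_P × MRP = 5.43% + 2.0667 × 3.49% = 12.64%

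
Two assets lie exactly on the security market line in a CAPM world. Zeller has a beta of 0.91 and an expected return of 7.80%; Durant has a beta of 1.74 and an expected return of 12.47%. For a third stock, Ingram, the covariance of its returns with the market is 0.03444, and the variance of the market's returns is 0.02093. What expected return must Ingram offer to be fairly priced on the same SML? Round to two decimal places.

MRP = (12.47% − 7.80%) / (1.74 − 0.91) = 5.6265%
R_f = 7.80% − 0.91 × 5.6265% = 2.6799%
β_Ingram = Cov / Var(R_m) = 0.03444 / 0.02093 = 1.6455
E(R_Ingram) = R_f + β × MRP = 2.6799% + 1.6455 × 5.6265% = 11.94%

11.94%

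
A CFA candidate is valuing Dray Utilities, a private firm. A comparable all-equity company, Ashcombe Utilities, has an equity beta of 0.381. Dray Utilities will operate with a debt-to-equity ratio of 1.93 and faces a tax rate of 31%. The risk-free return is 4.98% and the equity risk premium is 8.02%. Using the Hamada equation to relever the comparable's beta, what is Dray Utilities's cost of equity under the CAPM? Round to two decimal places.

β_L = β_U × [1 + (1 − t)(D/E)] = 0.381 × [1 + (1 − 0.31) × 1.93]
    = 0.381 × [1 + 0.69 × 1.93] = 0.381 × 2.3317 = 0.8884
E(R) = R_f + β_L × MRP = 4.98% + 0.8884 × 8.02% = 12.10%

12.10%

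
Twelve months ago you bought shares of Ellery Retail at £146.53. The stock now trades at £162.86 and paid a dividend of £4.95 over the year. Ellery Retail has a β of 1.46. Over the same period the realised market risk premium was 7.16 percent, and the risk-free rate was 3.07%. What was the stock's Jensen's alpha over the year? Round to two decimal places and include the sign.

Realised HPR = (P1 + D1 − P0) / P0 = (162.86 + 4.95 − 146.53) / 146.53 = 21.28 / 146.53 = 14.5226%
CAPM required = R_f + β·MRP = 3.07% + 1.46 × 7.16% = 13.5236%
α = realised − required = 14.5226% − 13.5236% = +1.00%

+1.00%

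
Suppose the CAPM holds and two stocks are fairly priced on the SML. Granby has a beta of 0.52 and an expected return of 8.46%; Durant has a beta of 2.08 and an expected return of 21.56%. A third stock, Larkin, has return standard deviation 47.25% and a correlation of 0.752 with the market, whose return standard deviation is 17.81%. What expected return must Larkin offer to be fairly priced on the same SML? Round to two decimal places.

20.85%

MRP = (21.56% − 8.46%) / (2.08 − 0.52) = 8.3974%
R_f = 8.46% − 0.52 × 8.3974% = 4.0934%
β_Larkin = ρ·σ_i/σ_m = 0.752 × 47.25 / 17.81 = 1.9951
E(R_Larkin) = R_f + β × MRP = 4.0934% + 1.9951 × 8.3974% = 20.85%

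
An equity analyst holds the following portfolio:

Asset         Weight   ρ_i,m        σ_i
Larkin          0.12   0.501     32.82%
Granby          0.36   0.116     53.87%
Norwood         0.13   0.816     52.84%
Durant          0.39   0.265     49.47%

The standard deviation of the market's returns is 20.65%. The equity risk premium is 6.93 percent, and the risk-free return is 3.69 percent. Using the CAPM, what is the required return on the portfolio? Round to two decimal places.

8.70%

β_Larkin = 0.501 × 32.82% / 20.65% = 0.7963
β_Granby = 0.116 × 53.87% / 20.65% = 0.3026
β_Norwood = 0.816 × 52.84% / 20.65% = 2.0880
β_Durant = 0.265 × 49.47% / 20.65% = 0.6348
β_P = Σ w_i β_i = 0.12×0.7963 + 0.36×0.3026 + 0.13×2.0880 + 0.39×0.6348 = 0.7235
E(R_P) = R_f + β_P × MRP = 3.69% + 0.7235 × 6.93% = 8.70%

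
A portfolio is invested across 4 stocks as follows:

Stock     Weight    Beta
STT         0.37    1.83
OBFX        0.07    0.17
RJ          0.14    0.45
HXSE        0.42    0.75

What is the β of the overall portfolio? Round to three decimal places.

β_P = Σ w_i β_i = 0.37×1.83 + 0.07×0.17 + 0.14×0.45 + 0.42×0.75 = 1.0670

1.067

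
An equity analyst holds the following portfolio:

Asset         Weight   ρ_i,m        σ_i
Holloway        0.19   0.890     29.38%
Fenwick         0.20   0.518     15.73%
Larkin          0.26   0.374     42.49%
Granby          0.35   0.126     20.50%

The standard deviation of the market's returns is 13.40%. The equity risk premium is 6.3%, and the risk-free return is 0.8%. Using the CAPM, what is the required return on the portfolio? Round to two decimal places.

6.27%

β_Holloway = 0.890 × 29.38% / 13.40% = 1.9514
β_Fenwick = 0.518 × 15.73% / 13.40% = 0.6081
β_Larkin = 0.374 × 42.49% / 13.40% = 1.1859
β_Granby = 0.126 × 20.50% / 13.40% = 0.1928
β_P = Σ w_i β_i = 0.19×1.9514 + 0.20×0.6081 + 0.26×1.1859 + 0.35×0.1928 = 0.8682
E(R_P) = R_f + β_P × MRP = 0.8% + 0.8682 × 6.3% = 6.27%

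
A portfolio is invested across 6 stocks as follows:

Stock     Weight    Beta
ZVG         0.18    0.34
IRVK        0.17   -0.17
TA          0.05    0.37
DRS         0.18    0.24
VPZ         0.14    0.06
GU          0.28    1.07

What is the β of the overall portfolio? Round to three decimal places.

0.402

β_P = Σ w_i β_i = 0.18×0.34 + 0.17×-0.17 + 0.05×0.37 + 0.18×0.24 + 0.14×0.06 + 0.28×1.07 = 0.4020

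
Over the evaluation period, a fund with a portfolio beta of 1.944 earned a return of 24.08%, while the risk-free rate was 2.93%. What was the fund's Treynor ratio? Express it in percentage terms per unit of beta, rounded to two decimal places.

10.88%

Treynor = (R_P − R_f) / β_P = (24.08% − 2.93%) / 1.9440 = 21.15% / 1.9440 = 10.88%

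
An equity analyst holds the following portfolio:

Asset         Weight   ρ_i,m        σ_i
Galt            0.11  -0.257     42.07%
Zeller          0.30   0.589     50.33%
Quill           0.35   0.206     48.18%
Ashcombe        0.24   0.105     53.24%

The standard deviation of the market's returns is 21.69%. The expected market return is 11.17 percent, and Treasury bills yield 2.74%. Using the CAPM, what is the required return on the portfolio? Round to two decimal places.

7.61%

β_Galt = -0.257 × 42.07% / 21.69% = -0.4985
β_Zeller = 0.589 × 50.33% / 21.69% = 1.3667
β_Quill = 0.206 × 48.18% / 21.69% = 0.4576
β_Ashcombe = 0.105 × 53.24% / 21.69% = 0.2577
β_P = Σ w_i β_i = 0.11×-0.4985 + 0.30×1.3667 + 0.35×0.4576 + 0.24×0.2577 = 0.5772
MRP = 11.17% − 2.74% = 8.43%
E(R_P) = R_f + β_P × MRP = 2.74% + 0.5772 × 8.43% = 7.61%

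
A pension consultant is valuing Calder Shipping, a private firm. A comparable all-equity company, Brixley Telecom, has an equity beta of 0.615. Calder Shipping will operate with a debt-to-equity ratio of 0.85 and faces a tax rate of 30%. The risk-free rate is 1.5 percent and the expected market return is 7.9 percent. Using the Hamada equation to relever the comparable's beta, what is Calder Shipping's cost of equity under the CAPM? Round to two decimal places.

β_L = β_U × [1 + (1 − t)(D/E)] = 0.615 × [1 + (1 − 0.30) × 0.85]
    = 0.615 × [1 + 0.70 × 0.85] = 0.615 × 1.5950 = 0.9809
MRP = 7.9% − 1.5% = 6.40%
E(R) = R_f + β_L × MRP = 1.5% + 0.9809 × 6.4% = 7.78%

7.78%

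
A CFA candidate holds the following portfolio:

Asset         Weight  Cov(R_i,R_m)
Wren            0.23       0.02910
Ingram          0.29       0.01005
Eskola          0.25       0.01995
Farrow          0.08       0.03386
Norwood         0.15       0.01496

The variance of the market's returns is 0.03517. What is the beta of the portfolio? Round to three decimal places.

0.556

β_Wren = 0.02910 / 0.03517 = 0.8274
β_Ingram = 0.01005 / 0.03517 = 0.2858
β_Eskola = 0.01995 / 0.03517 = 0.5672
β_Farrow = 0.03386 / 0.03517 = 0.9628
β_Norwood = 0.01496 / 0.03517 = 0.4254
β_P = Σ w_i β_i = 0.23×0.8274 + 0.29×0.2858 + 0.25×0.5672 + 0.08×0.9628 + 0.15×0.4254 = 0.5558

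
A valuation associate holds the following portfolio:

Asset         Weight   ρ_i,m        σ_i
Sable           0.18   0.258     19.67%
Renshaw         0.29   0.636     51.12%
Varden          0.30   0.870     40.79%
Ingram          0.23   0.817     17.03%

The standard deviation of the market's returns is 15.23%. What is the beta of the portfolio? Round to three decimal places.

1.588

β_Sable = 0.258 × 19.67% / 15.23% = 0.3332
β_Renshaw = 0.636 × 51.12% / 15.23% = 2.1348
β_Varden = 0.870 × 40.79% / 15.23% = 2.3301
β_Ingram = 0.817 × 17.03% / 15.23% = 0.9136
β_P = Σ w_i β_i = 0.18×0.3332 + 0.29×2.1348 + 0.30×2.3301 + 0.23×0.9136 = 1.5882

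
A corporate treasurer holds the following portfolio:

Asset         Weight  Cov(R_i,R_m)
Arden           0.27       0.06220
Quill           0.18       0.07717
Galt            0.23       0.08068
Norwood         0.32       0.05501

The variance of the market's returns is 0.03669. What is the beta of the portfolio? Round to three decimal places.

β_Arden = 0.06220 / 0.03669 = 1.6953
β_Quill = 0.07717 / 0.03669 = 2.1033
β_Galt = 0.08068 / 0.03669 = 2.1990
β_Norwood = 0.05501 / 0.03669 = 1.4993
β_P = Σ w_i β_i = 0.27×1.6953 + 0.18×2.1033 + 0.23×2.1990 + 0.32×1.4993 = 1.8219

1.822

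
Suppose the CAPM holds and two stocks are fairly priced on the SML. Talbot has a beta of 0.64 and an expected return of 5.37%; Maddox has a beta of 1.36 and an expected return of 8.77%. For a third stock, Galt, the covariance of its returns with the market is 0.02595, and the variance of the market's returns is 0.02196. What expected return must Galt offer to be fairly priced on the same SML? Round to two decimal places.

MRP = (8.77% − 5.37%) / (1.36 − 0.64) = 4.7222%
R_f = 5.37% − 0.64 × 4.7222% = 2.3478%
β_Galt = Cov / Var(R_m) = 0.02595 / 0.02196 = 1.1817
E(R_Galt) = R_f + β × MRP = 2.3478% + 1.1817 × 4.7222% = 7.93%

7.93%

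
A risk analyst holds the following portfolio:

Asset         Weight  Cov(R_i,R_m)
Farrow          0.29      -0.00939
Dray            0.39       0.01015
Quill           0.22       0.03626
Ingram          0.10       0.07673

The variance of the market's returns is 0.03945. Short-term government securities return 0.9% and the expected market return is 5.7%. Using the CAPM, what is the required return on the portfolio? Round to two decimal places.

2.95%

β_Farrow = -0.00939 / 0.03945 = -0.2380
β_Dray = 0.01015 / 0.03945 = 0.2573
β_Quill = 0.03626 / 0.03945 = 0.9191
β_Ingram = 0.07673 / 0.03945 = 1.9450
β_P = Σ w_i β_i = 0.29×-0.2380 + 0.39×0.2573 + 0.22×0.9191 + 0.10×1.9450 = 0.4280
MRP = 5.7% − 0.9% = 4.80%
E(R_P) = R_f + β_P × MRP = 0.9% + 0.4280 × 4.8% = 2.95%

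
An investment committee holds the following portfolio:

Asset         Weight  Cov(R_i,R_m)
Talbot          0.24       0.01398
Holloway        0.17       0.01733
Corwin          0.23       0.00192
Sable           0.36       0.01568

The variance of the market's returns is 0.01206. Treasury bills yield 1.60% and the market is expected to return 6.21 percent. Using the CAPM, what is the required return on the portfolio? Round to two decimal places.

β_Talbot = 0.01398 / 0.01206 = 1.1592
β_Holloway = 0.01733 / 0.01206 = 1.4370
β_Corwin = 0.00192 / 0.01206 = 0.1592
β_Sable = 0.01568 / 0.01206 = 1.3002
β_P = Σ w_i β_i = 0.24×1.1592 + 0.17×1.4370 + 0.23×0.1592 + 0.36×1.3002 = 1.0272
MRP = 6.21% − 1.60% = 4.61%
E(R_P) = R_f + β_P × MRP = 1.60% + 1.0272 × 4.61% = 6.34%

6.34%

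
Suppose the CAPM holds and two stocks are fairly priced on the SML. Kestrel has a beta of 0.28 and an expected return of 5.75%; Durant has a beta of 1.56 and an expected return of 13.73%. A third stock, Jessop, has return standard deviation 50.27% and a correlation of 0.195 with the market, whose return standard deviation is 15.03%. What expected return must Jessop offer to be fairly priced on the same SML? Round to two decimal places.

MRP = (13.73% − 5.75%) / (1.56 − 0.28) = 6.2344%
R_f = 5.75% − 0.28 × 6.2344% = 4.0044%
β_Jessop = ρ·σ_i/σ_m = 0.195 × 50.27 / 15.03 = 0.6522
E(R_Jessop) = R_f + β × MRP = 4.0044% + 0.6522 × 6.2344% = 8.07%

8.07%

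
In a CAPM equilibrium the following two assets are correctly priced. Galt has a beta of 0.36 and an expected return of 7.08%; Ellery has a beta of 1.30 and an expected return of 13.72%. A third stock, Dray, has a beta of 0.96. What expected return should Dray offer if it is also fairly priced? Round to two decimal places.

11.32%

MRP (SML slope) = (13.72% − 7.08%) / (1.30 − 0.36) = 6.64% / 0.94 = 7.0638%
R_f (intercept) = 7.08% − 0.36 × 7.0638% = 4.5370%
E(R_Dray) = R_f + β × MRP = 4.5370% + 0.96 × 7.0638% = 11.32%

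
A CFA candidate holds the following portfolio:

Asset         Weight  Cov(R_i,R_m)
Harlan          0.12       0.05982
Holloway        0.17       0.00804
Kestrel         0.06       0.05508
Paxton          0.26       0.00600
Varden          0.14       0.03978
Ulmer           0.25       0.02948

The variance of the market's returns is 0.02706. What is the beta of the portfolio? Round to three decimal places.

0.974

β_Harlan = 0.05982 / 0.02706 = 2.2106
β_Holloway = 0.00804 / 0.02706 = 0.2971
β_Kestrel = 0.05508 / 0.02706 = 2.0355
β_Paxton = 0.00600 / 0.02706 = 0.2217
β_Varden = 0.03978 / 0.02706 = 1.4701
β_Ulmer = 0.02948 / 0.02706 = 1.0894
β_P = Σ w_i β_i = 0.12×2.2106 + 0.17×0.2971 + 0.06×2.0355 + 0.26×0.2217 + 0.14×1.4701 + 0.25×1.0894 = 0.9737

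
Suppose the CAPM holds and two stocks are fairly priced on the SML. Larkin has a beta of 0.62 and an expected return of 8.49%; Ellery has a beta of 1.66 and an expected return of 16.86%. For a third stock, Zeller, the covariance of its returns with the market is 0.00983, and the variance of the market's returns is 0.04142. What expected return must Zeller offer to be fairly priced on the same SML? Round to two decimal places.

MRP = (16.86% − 8.49%) / (1.66 − 0.62) = 8.0481%
R_f = 8.49% − 0.62 × 8.0481% = 3.5002%
β_Zeller = Cov / Var(R_m) = 0.00983 / 0.04142 = 0.2373
E(R_Zeller) = R_f + β × MRP = 3.5002% + 0.2373 × 8.0481% = 5.41%

5.41%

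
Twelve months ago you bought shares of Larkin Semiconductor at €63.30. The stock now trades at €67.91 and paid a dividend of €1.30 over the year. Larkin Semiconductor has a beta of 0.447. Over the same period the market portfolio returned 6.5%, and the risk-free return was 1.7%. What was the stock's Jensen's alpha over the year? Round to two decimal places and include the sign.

Realised HPR = (P1 + D1 − P0) / P0 = (67.91 + 1.30 − 63.30) / 63.30 = 5.91 / 63.30 = 9.3365%
MRP = 6.5% − 1.7% = 4.80%
CAPM required = R_f + β·MRP = 1.7% + 0.447 × 4.8% = 3.8456%
α = realised − required = 9.3365% − 3.8456% = +5.49%

+5.49%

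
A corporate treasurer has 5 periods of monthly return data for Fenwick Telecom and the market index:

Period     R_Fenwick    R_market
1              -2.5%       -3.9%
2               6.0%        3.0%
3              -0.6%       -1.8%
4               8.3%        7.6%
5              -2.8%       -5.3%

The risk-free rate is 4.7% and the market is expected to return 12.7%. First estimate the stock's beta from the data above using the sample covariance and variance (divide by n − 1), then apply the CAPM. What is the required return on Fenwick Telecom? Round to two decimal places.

12.29%

Mean R_i = (-2.5 + 6.0 − 0.6 + 8.3 − 2.8) / 5 = 1.6800%
Mean R_m = (-3.9 + 3.0 − 1.8 + 7.6 − 5.3) / 5 = -0.0800%
Σ(R_i − R̄_i)(R_m − R̄_m) = 107.4220  ⇒  Cov = 107.4220 / 4 = 26.8555
Σ(R_m − R̄_m)² = 113.2680  ⇒  Var(R_m) = 113.2680 / 4 = 28.3170
β = Cov / Var(R_m) = 26.8555 / 28.3170 = 0.9484
MRP = 12.7% − 4.7% = 8.00%
E(R) = R_f + β × MRP = 4.7% + 0.9484 × 8.0% = 12.29%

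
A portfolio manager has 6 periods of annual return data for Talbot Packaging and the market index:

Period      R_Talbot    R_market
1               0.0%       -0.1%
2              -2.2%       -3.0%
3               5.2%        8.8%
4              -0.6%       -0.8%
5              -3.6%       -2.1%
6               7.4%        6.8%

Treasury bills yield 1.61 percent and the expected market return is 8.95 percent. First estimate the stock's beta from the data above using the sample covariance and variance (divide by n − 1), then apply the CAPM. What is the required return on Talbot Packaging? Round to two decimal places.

7.66%

Mean R_i = (0.0 − 2.2 + 5.2 − 0.6 − 3.6 + 7.4) / 6 = 1.0333%
Mean R_m = (-0.1 − 3.0 + 8.8 − 0.8 − 2.1 + 6.8) / 6 = 1.6000%
Σ(R_i − R̄_i)(R_m − R̄_m) = 100.8000  ⇒  Cov = 100.8000 / 5 = 20.1600
Σ(R_m − R̄_m)² = 122.3800  ⇒  Var(R_m) = 122.3800 / 5 = 24.4760
β = Cov / Var(R_m) = 20.1600 / 24.4760 = 0.8237
MRP = 8.95% − 1.61% = 7.34%
E(R) = R_f + β × MRP = 1.61% + 0.8237 × 7.34% = 7.66%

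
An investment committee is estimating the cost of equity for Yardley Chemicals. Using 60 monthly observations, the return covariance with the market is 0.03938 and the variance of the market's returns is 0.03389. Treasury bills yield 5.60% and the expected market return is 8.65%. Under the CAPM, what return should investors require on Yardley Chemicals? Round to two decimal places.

9.14%

β = Cov(R_i, R_m) / Var(R_m) = 0.03938 / 0.03389 = 1.1620
MRP = 8.65% − 5.60% = 3.05%
E(R) = R_f + β × MRP = 5.60% + 1.1620 × 3.05% = 9.14%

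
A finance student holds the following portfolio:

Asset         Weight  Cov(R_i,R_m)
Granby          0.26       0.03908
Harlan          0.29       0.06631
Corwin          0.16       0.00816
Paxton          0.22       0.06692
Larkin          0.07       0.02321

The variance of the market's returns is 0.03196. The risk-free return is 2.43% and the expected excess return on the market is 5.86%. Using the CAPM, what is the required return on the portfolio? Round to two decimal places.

β_Granby = 0.03908 / 0.03196 = 1.2228
β_Harlan = 0.06631 / 0.03196 = 2.0748
β_Corwin = 0.00816 / 0.03196 = 0.2553
β_Paxton = 0.06692 / 0.03196 = 2.0939
β_Larkin = 0.02321 / 0.03196 = 0.7262
β_P = Σ w_i β_i = 0.26×1.2228 + 0.29×2.0748 + 0.16×0.2553 + 0.22×2.0939 + 0.07×0.7262 = 1.4720
E(R_P) = R_f + β_P × MRP = 2.43% + 1.4720 × 5.86% = 11.06%

11.06%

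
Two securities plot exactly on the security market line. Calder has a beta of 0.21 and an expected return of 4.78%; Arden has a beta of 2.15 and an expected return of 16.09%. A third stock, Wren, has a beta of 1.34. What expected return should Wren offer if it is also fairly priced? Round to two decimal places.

MRP (SML slope) = (16.09% − 4.78%) / (2.15 − 0.21) = 11.31% / 1.94 = 5.8299%
R_f (intercept) = 4.78% − 0.21 × 5.8299% = 3.5557%
E(R_Wren) = R_f + β × MRP = 3.5557% + 1.34 × 5.8299% = 11.37%

11.37%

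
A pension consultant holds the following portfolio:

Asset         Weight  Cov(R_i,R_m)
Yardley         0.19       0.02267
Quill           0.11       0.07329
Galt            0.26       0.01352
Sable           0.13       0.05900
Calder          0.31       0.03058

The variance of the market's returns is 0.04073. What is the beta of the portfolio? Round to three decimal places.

β_Yardley = 0.02267 / 0.04073 = 0.5566
β_Quill = 0.07329 / 0.04073 = 1.7994
β_Galt = 0.01352 / 0.04073 = 0.3319
β_Sable = 0.05900 / 0.04073 = 1.4486
β_Calder = 0.03058 / 0.04073 = 0.7508
β_P = Σ w_i β_i = 0.19×0.5566 + 0.11×1.7994 + 0.26×0.3319 + 0.13×1.4486 + 0.31×0.7508 = 0.8110

0.811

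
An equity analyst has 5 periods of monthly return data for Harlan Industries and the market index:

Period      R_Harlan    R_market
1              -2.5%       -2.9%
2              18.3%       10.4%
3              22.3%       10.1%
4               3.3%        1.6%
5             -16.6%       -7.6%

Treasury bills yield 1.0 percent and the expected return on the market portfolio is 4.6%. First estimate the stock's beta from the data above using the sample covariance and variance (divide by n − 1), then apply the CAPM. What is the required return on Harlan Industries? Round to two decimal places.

Mean R_i = (-2.5 + 18.3 + 22.3 + 3.3 − 16.6) / 5 = 4.9600%
Mean R_m = (-2.9 + 10.4 + 10.1 + 1.6 − 7.6) / 5 = 2.3200%
Σ(R_i − R̄_i)(R_m − R̄_m) = 496.7040  ⇒  Cov = 496.7040 / 4 = 124.1760
Σ(R_m − R̄_m)² = 251.9880  ⇒  Var(R_m) = 251.9880 / 4 = 62.9970
β = Cov / Var(R_m) = 124.1760 / 62.9970 = 1.9711
MRP = 4.6% − 1.0% = 3.60%
E(R) = R_f + β × MRP = 1.0% + 1.9711 × 3.6% = 8.10%

8.10%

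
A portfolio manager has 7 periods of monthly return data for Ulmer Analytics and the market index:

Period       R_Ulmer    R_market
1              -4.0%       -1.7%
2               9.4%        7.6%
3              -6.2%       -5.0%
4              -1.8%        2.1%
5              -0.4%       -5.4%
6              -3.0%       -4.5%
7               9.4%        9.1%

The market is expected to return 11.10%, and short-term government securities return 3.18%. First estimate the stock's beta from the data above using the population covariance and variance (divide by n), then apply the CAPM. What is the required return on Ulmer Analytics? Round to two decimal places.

10.53%

Mean R_i = (-4.0 + 9.4 − 6.2 − 1.8 − 0.4 − 3.0 + 9.4) / 7 = 0.4857%
Mean R_m = (-1.7 + 7.6 − 5.0 + 2.1 − 5.4 − 4.5 + 9.1) / 7 = 0.3143%
Σ(R_i − R̄_i)(R_m − R̄_m) = 205.5914  ⇒  Cov = 205.5914 / 7 = 29.3702
Σ(R_m − R̄_m)² = 221.5886  ⇒  Var(R_m) = 221.5886 / 7 = 31.6555
β = Cov / Var(R_m) = 29.3702 / 31.6555 = 0.9278
MRP = 11.10% − 3.18% = 7.92%
E(R) = R_f + β × MRP = 3.18% + 0.9278 × 7.92% = 10.53%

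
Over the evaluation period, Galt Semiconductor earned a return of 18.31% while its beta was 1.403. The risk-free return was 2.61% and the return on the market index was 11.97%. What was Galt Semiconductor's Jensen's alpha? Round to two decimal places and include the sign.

Market excess return = 11.97% − 2.61% = 9.36%
CAPM benchmark = R_f + β(R_m − R_f) = 2.61% + 1.403 × 9.36% = 15.74208%
α = actual − benchmark = 18.31% − 15.74208% = +2.57%

+2.57%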